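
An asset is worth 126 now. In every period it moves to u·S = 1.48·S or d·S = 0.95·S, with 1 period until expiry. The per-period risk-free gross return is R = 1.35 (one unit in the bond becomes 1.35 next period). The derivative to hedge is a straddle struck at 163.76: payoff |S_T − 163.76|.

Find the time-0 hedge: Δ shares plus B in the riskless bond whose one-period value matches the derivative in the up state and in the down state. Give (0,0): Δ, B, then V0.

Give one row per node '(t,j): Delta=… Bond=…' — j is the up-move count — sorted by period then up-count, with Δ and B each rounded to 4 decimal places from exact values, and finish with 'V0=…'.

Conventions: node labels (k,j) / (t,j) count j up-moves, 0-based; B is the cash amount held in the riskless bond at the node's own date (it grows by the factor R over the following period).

(0,0): Delta=-0.3196 Bond=60.9711
V0=20.7069

Arbitrage-free pricing uses the up-move probability p* = (R−d)/(u−d) = 0.7547, discounting each step at R = 1.35.
Terminal payoffs: V(1,0)=44.0600, V(1,1)=22.7200
Node (0,0) S=126.0000: V=(p*·22.7200+(1−p*)·44.0600)/1.35=20.7069; Δ=(22.7200−44.0600)/(186.4800−119.7000)=-0.3196; B=V−Δ·S=60.9711
Check: Δ(0,0)·S0 + B(0,0) = 20.7069 = V0.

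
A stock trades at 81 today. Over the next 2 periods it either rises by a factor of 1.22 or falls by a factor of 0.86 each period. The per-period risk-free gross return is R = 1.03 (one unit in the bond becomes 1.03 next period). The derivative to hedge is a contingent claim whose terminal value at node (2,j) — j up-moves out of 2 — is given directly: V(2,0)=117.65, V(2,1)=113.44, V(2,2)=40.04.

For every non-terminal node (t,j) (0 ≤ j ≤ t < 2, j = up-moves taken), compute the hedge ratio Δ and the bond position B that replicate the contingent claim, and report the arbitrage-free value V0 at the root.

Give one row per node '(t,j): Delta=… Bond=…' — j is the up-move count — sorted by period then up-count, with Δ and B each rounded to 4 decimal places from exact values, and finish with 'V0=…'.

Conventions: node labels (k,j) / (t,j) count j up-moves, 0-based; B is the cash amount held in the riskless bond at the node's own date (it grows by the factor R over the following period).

The replicating-portfolio and risk-neutral prices coincide; use p* = (1.03−0.86)/(1.22−0.86) = 0.4722 for the latter.
Expiry values: V(2,0)=117.6500, V(2,1)=113.4400, V(2,2)=40.0400
(1,0): S=69.6600. Δ = (V_up−V_dn)/(S_up−S_dn) = (113.4400−117.6500)/(84.9852−59.9076) = -0.1679. V = [p*·113.4400 + (1−p*)·117.6500]/1.03 = 112.2931. B = V − Δ·S = 123.9876.
(1,1): S=98.8200. Δ = (V_up−V_dn)/(S_up−S_dn) = (40.0400−113.4400)/(120.5604−84.9852) = -2.0632. V = [p*·40.0400 + (1−p*)·113.4400]/1.03 = 76.4844. B = V − Δ·S = 280.3732.
(0,0): S=81.0000. Δ = (V_up−V_dn)/(S_up−S_dn) = (76.4844−112.2931)/(98.8200−69.6600) = -1.2280. V = [p*·76.4844 + (1−p*)·112.2931]/1.03 = 92.6053. B = V − Δ·S = 192.0742.
Check: Δ(0,0)·S0 + B(0,0) = 92.6053 = V0.

(0,0): Delta=-1.2280 Bond=192.0742
(1,0): Delta=-0.1679 Bond=123.9876
(1,1): Delta=-2.0632 Bond=280.3732
V0=92.6053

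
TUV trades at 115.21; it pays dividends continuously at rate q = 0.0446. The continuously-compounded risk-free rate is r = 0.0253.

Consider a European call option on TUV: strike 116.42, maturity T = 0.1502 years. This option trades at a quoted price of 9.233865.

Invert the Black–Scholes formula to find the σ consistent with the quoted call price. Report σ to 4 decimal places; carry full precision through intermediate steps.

At σ = 0.5616 the Black–Scholes value reproduces the quote:
σ√T = 0.5616·√0.1502 = 0.217652
d₁ = (ln(S/K) + (r−q+σ²/2)T) / (σ√T) = (ln(115.21/116.42) + (0.0253−0.0446+0.5616²/2)·0.1502) / 0.217652 = (-0.010448 + 0.020787) / 0.217652 = 0.047505
d₂ = d₁ − σ√T = 0.047505 − 0.217652 = -0.170147
e^{−rT} = 0.996207
e^{−qT} = 0.993323
N(d₁) = 0.518945,  N(d₂) = 0.432447
V = S·e^{−qT}·N(d₁) − K·e^{−rT}·N(d₂) = 59.388423 − 50.154558 = 9.233865 (the quoted price), and the Black–Scholes price is strictly increasing in σ, so σ is unique

sigma = 0.5616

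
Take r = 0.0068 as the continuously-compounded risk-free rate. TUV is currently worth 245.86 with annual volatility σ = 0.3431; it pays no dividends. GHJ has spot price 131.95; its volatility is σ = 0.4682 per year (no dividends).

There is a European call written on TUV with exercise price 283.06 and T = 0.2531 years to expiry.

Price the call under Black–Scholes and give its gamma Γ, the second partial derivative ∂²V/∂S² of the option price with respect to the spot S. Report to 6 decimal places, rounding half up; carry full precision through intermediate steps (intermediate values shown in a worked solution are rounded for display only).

price = 5.396635
Γ = 0.007254

σ√T = 0.3431·√0.2531 = 0.172610
d₁ = (ln(S/K) + (r+σ²/2)T) / (σ√T) = (ln(245.86/283.06) + (0.0068+0.3431²/2)·0.2531) / 0.172610 = (-0.140897 + 0.016618) / 0.172610 = -0.719994
d₂ = d₁ − σ√T = -0.719994 − 0.172610 = -0.892604
e^{−rT} = 0.998280
N(d₁) = 0.235764,  N(d₂) = 0.186035
Call price V = S·N(d₁) − K·e^{−rT}·N(d₂) = 57.965034 − 52.568399 = 5.396635
φ(d₁) = (1/√(2π))·e^{−d₁²/2} = 0.307853
Γ = φ(d₁) / (S·σ·√T) = 0.007254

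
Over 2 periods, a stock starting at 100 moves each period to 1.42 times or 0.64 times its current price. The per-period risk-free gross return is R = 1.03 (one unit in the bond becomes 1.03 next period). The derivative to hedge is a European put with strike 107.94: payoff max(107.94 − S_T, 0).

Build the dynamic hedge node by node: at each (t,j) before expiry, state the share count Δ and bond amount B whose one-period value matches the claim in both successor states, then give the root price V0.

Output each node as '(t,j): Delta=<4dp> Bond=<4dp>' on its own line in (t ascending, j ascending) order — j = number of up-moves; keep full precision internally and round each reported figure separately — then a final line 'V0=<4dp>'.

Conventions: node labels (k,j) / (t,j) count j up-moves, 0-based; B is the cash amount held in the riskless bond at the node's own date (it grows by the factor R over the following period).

(0,0): Delta=-0.4169 Bond=65.5094
(1,0): Delta=-1.0000 Bond=104.7961
(1,1): Delta=-0.1540 Bond=30.1533
V0=23.8241

Under the risk-neutral measure, an up-move has probability p* = (R−d)/(u−d) = 0.5000 and values discount at R = 1.03.
At maturity the claim pays: V(2,0)=66.9800, V(2,1)=17.0600, V(2,2)=0.0000
  t=1,j=0: stock 64.0000 → up 90.8800 (V=17.0600), down 40.9600 (V=66.9800). Price 40.7961; hedge Δ=-1.0000, bond B=104.7961.
  t=1,j=1: stock 142.0000 → up 201.6400 (V=0.0000), down 90.8800 (V=17.0600). Price 8.2816; hedge Δ=-0.1540, bond B=30.1533.
  t=0,j=0: stock 100.0000 → up 142.0000 (V=8.2816), down 64.0000 (V=40.7961). Price 23.8241; hedge Δ=-0.4169, bond B=65.5094.
Check: Δ(0,0)·S0 + B(0,0) = 23.8241 = V0.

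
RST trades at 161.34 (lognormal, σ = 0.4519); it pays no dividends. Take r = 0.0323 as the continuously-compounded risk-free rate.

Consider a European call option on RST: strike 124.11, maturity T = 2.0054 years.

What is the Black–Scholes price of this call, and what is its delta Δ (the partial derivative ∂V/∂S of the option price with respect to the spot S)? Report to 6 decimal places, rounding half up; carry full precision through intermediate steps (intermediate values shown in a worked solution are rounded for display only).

σ√T = 0.4519·√2.0054 = 0.639945
d₁ = (ln(S/K) + (r+σ²/2)T) / (σ√T) = (ln(161.34/124.11) + (0.0323+0.4519²/2)·2.0054) / 0.639945 = (0.262346 + 0.269539) / 0.639945 = 0.831141
d₂ = d₁ − σ√T = 0.831141 − 0.639945 = 0.191196
e^{−rT} = 0.937279
N(d₁) = 0.797053,  N(d₂) = 0.575814
Call price V = S·N(d₁) − K·e^{−rT}·N(d₂) = 128.596555 − 66.981962 = 61.614592
Δ = N(d₁) = 0.797053

price = 61.614592
Δ = 0.797053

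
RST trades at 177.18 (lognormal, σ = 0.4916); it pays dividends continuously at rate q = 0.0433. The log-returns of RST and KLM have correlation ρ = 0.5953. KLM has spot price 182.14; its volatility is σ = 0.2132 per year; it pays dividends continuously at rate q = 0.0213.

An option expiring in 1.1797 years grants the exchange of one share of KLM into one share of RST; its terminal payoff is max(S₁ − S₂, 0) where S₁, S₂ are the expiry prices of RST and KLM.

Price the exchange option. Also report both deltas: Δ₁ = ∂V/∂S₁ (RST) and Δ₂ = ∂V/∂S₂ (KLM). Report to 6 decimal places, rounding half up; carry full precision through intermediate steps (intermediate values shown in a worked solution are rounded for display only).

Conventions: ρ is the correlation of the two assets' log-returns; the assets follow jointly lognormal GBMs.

exchange price = 25.550709
Δ1 = 0.511593
Δ2 = -0.357380

σ_eff = √(σ₁² + σ₂² − 2ρσ₁σ₂) = √(0.4916² + 0.2132² − 2·0.5953·0.4916·0.2132) = 0.402913
d₁ = (ln(S₁/S₂) + (q₂ − q₁ + σ_eff²/2)T) / (σ_eff√T) = (ln(177.18/182.14) + (0.0213 − 0.0433 + 0.081170)·1.1797) / 0.437620 = 0.096414
d₂ = d₁ − σ_eff√T = 0.096414 − 0.437620 = -0.341206
N(d₁) = 0.538404,  N(d₂) = 0.366474
V = S₁·e^{−q₁T}·N(d₁) − S₂·e^{−q₂T}·N(d₂) = 90.643979 − 65.093270 = 25.550709
Key observation: the rate r is irrelevant here: denominating values in KLM turns the exchange into a ratio option on S₁/S₂, and discounting at r drops out.
Δ₁ = e^{−q₁T}·N(d₁) = 0.511593;  Δ₂ = −e^{−q₂T}·N(d₂) = -0.357380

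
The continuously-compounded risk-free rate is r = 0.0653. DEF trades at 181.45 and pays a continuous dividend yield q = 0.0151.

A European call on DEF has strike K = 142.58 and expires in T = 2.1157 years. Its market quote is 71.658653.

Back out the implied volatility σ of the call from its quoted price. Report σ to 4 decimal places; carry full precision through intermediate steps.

At σ = 0.4833 the Black–Scholes value reproduces the quote:
σ√T = 0.4833·√2.1157 = 0.702981
d₁ = (ln(S/K) + (r−q+σ²/2)T) / (σ√T) = (ln(181.45/142.58) + (0.0653−0.0151+0.4833²/2)·2.1157) / 0.702981 = (0.241077 + 0.353300) / 0.702981 = 0.845508
d₂ = d₁ − σ√T = 0.845508 − 0.702981 = 0.142527
e^{−rT} = 0.870963
e^{−qT} = 0.968558
N(d₁) = 0.801086,  N(d₂) = 0.556668
V = S·e^{−qT}·N(d₁) − K·e^{−rT}·N(d₂) = 140.786784 − 69.128131 = 71.658653 (the observed quote) — the price is monotone increasing in volatility, hence this σ is the only solution

sigma = 0.4833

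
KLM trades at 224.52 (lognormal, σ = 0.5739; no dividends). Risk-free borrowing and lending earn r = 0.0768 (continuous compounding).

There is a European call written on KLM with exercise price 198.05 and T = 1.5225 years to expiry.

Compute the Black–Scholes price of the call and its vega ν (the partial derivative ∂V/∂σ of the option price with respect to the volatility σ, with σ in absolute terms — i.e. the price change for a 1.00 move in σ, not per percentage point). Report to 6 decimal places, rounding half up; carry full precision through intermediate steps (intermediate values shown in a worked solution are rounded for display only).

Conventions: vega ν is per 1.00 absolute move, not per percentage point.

price = 82.668818
ν = 86.726569

σ√T = 0.5739·√1.5225 = 0.708133
d₁ = (ln(S/K) + (r+σ²/2)T) / (σ√T) = (ln(224.52/198.05) + (0.0768+0.5739²/2)·1.5225) / 0.708133 = (0.125445 + 0.367654) / 0.708133 = 0.696337
d₂ = d₁ − σ√T = 0.696337 − 0.708133 = -0.011796
e^{−rT} = 0.889649
N(d₁) = 0.756891,  N(d₂) = 0.495294
Call price V = S·N(d₁) − K·e^{−rT}·N(d₂) = 169.937212 − 87.268394 = 82.668818
φ(d₁) = (1/√(2π))·e^{−d₁²/2} = 0.313053
ν = S·φ(d₁)·√T = 86.726569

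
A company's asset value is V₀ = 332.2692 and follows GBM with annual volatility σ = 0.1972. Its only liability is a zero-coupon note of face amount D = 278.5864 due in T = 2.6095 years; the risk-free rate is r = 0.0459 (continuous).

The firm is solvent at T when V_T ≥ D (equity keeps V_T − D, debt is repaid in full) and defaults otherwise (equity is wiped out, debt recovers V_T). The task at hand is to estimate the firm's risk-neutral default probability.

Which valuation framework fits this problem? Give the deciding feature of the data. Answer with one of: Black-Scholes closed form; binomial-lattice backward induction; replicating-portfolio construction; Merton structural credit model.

framework: Merton structural credit model

Key observation: the asked-for credit quantity lives on the firm's capital structure — asset value, asset volatility, debt face 278.5864 — which is the structural model's domain.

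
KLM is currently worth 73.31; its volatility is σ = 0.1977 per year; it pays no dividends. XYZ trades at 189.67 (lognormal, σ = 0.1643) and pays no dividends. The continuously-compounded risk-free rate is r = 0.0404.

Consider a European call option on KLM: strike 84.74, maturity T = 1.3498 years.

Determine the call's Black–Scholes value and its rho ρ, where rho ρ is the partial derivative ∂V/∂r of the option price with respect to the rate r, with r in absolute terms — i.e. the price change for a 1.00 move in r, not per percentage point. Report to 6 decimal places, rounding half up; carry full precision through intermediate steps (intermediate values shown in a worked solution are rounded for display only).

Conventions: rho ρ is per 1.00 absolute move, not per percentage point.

price = 4.086941
ρ = 33.104629

σ√T = 0.1977·√1.3498 = 0.229690
d₁ = (ln(S/K) + (r+σ²/2)T) / (σ√T) = (ln(73.31/84.74) + (0.0404+0.1977²/2)·1.3498) / 0.229690 = (-0.144891 + 0.080911) / 0.229690 = -0.278550
d₂ = d₁ − σ√T = -0.278550 − 0.229690 = -0.508240
e^{−rT} = 0.946928
N(d₁) = 0.390295,  N(d₂) = 0.305643
Call price V = S·N(d₁) − K·e^{−rT}·N(d₂) = 28.612522 − 24.525581 = 4.086941
ρ = K·T·e^{−rT}·N(d₂) = 33.104629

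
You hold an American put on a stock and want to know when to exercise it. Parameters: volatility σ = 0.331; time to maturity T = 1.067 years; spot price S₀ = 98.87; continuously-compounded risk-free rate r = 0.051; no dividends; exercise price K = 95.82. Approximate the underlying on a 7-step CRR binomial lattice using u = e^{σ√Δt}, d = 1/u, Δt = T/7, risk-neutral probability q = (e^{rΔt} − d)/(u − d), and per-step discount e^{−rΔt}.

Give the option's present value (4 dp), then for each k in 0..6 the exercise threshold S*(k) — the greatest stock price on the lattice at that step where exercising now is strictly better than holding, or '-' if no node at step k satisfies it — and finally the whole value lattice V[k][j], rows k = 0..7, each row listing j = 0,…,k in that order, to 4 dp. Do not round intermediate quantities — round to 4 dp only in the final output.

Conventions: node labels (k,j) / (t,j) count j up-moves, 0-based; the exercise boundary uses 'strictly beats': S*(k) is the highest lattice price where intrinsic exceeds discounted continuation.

price = 10.0740
boundary = - - - 67.0956 58.9617 67.0956 76.3515
tree:
10.0740
14.7796 5.4856
20.9964 8.7408 2.2883
28.7244 13.5307 4.0464 0.5508
36.8583 20.1908 7.0252 1.1054 0.0000
44.0061 28.7244 11.8999 2.2184 0.0000 0.0000
50.2873 36.8583 19.4685 4.4524 0.0000 0.0000 0.0000
55.8072 44.0061 28.7244 8.9358 0.0000 0.0000 0.0000 0.0000

Δt=0.15243  u=1.13795  d=0.87877  q=0.49785  discount=0.99226
step 7 (expiry): payoffs max(K−S,0) = 55.8072 44.0061 28.7244 8.9358 0.0000 0.0000 0.0000 0.0000
step 6: (k=6,j=0): S=45.5327, K−S=50.2873, hold=49.5453 ⇒ V=50.2873 exercise | (k=6,j=1): S=58.9617, K−S=36.8583, hold=36.1163 ⇒ V=36.8583 exercise | (k=6,j=2): S=76.3515, K−S=19.4685, hold=18.7265 ⇒ V=19.4685 exercise | (k=6,j=3): S=98.8700, K−S=0.0000, hold=4.4524 ⇒ V=4.4524 continue | (k=6,j=4): S=128.0300, K−S=0.0000, hold=0.0000 ⇒ V=0.0000 continue | (k=6,j=5): S=165.7902, K−S=0.0000, hold=0.0000 ⇒ V=0.0000 continue | (k=6,j=6): S=214.6872, K−S=0.0000, hold=0.0000 ⇒ V=0.0000 continue  boundary S*=76.3515
step 5: (k=5,j=0): S=51.8139, K−S=44.0061, hold=43.2641 ⇒ V=44.0061 exercise | (k=5,j=1): S=67.0956, K−S=28.7244, hold=27.9824 ⇒ V=28.7244 exercise | (k=5,j=2): S=86.8842, K−S=8.9358, hold=11.8999 ⇒ V=11.8999 continue | (k=5,j=3): S=112.5092, K−S=0.0000, hold=2.2184 ⇒ V=2.2184 continue | (k=5,j=4): S=145.6919, K−S=0.0000, hold=0.0000 ⇒ V=0.0000 continue | (k=5,j=5): S=188.6612, K−S=0.0000, hold=0.0000 ⇒ V=0.0000 continue  boundary S*=67.0956
step 4: (k=4,j=0): S=58.9617, K−S=36.8583, hold=36.1163 ⇒ V=36.8583 exercise | (k=4,j=1): S=76.3515, K−S=19.4685, hold=20.1908 ⇒ V=20.1908 continue | (k=4,j=2): S=98.8700, K−S=0.0000, hold=7.0252 ⇒ V=7.0252 continue | (k=4,j=3): S=128.0300, K−S=0.0000, hold=1.1054 ⇒ V=1.1054 continue | (k=4,j=4): S=165.7902, K−S=0.0000, hold=0.0000 ⇒ V=0.0000 continue  boundary S*=58.9617
step 3: (k=3,j=0): S=67.0956, K−S=28.7244, hold=28.3392 ⇒ V=28.7244 exercise | (k=3,j=1): S=86.8842, K−S=8.9358, hold=13.5307 ⇒ V=13.5307 continue | (k=3,j=2): S=112.5092, K−S=0.0000, hold=4.0464 ⇒ V=4.0464 continue | (k=3,j=3): S=145.6919, K−S=0.0000, hold=0.5508 ⇒ V=0.5508 continue  boundary S*=67.0956
step 2: (k=2,j=0): S=76.3515, K−S=19.4685, hold=20.9964 ⇒ V=20.9964 continue | (k=2,j=1): S=98.8700, K−S=0.0000, hold=8.7408 ⇒ V=8.7408 continue | (k=2,j=2): S=128.0300, K−S=0.0000, hold=2.2883 ⇒ V=2.2883 continue  boundary S*=-
step 1: (k=1,j=0): S=86.8842, K−S=8.9358, hold=14.7796 ⇒ V=14.7796 continue | (k=1,j=1): S=112.5092, K−S=0.0000, hold=5.4856 ⇒ V=5.4856 continue  boundary S*=-
step 0: (k=0,j=0): S=98.8700, K−S=0.0000, hold=10.0740 ⇒ V=10.0740 continue  boundary S*=-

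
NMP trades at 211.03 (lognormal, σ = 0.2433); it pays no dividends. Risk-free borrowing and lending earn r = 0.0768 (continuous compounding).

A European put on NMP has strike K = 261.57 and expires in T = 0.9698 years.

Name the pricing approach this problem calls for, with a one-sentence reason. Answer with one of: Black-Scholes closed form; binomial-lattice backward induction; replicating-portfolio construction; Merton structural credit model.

framework: Black-Scholes closed form

Key observation: a European claim on NMP (strike 261.57) — a lognormal (GBM) underlying with constant rate and volatility — has an exact closed-form value; no lattice or capital structure is involved.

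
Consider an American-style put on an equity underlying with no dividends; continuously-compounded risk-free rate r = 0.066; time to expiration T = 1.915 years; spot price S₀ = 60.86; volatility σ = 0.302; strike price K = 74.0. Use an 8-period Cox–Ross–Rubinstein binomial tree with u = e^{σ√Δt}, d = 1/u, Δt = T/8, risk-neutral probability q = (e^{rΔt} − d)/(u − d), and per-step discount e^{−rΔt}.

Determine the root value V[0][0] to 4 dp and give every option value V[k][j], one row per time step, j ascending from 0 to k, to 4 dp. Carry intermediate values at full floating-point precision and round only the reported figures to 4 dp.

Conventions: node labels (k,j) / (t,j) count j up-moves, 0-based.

Δt=0.23938, u=1.15923, d=0.86264, q=0.51682, disc=e^(-rΔt)=0.98433
k=8 terminal: V=max(K-S,0) → 55.3373 48.9208 40.2982 28.7110 13.1400 0.0000 0.0000 0.0000 0.0000
k=7: j=0 S=21.6343 intr=52.3657 cont=51.2058 V=52.3657[EX]; j=1 S=29.0725 intr=44.9275 cont=43.7675 V=44.9275[EX]; j=2 S=39.0681 intr=34.9319 cont=33.7720 V=34.9319[EX]; j=3 S=52.5003 intr=21.4997 cont=20.3397 V=21.4997[EX]; j=4 S=70.5508 intr=3.4492 cont=6.2495 V=6.2495[hold]; j=5 S=94.8072 intr=0.0000 cont=0.0000 V=0.0000[hold]; j=6 S=127.4034 intr=0.0000 cont=0.0000 V=0.0000[hold]; j=7 S=171.2066 intr=0.0000 cont=0.0000 V=0.0000[hold]
k=6: j=0 S=25.0792 intr=48.9208 cont=47.7609 V=48.9208[EX]; j=1 S=33.7018 intr=40.2982 cont=39.1383 V=40.2982[EX]; j=2 S=45.2890 intr=28.7110 cont=27.5511 V=28.7110[EX]; j=3 S=60.8600 intr=13.1400 cont=13.4046 V=13.4046[hold]; j=4 S=81.7846 intr=0.0000 cont=2.9723 V=2.9723[hold]; j=5 S=109.9034 intr=0.0000 cont=0.0000 V=0.0000[hold]; j=6 S=147.6899 intr=0.0000 cont=0.0000 V=0.0000[hold]
k=5: j=0 S=29.0725 intr=44.9275 cont=43.7675 V=44.9275[EX]; j=1 S=39.0681 intr=34.9319 cont=33.7720 V=34.9319[EX]; j=2 S=52.5003 intr=21.4997 cont=20.4743 V=21.4997[EX]; j=3 S=70.5508 intr=3.4492 cont=7.8874 V=7.8874[hold]; j=4 S=94.8072 intr=0.0000 cont=1.4136 V=1.4136[hold]; j=5 S=127.4034 intr=0.0000 cont=0.0000 V=0.0000[hold]
k=4: j=0 S=33.7018 intr=40.2982 cont=39.1383 V=40.2982[EX]; j=1 S=45.2890 intr=28.7110 cont=27.5511 V=28.7110[EX]; j=2 S=60.8600 intr=13.1400 cont=14.2379 V=14.2379[hold]; j=3 S=81.7846 intr=0.0000 cont=4.4704 V=4.4704[hold]; j=4 S=109.9034 intr=0.0000 cont=0.6723 V=0.6723[hold]
k=3: j=0 S=39.0681 intr=34.9319 cont=33.7720 V=34.9319[EX]; j=1 S=52.5003 intr=21.4997 cont=20.8982 V=21.4997[EX]; j=2 S=70.5508 intr=3.4492 cont=9.0458 V=9.0458[hold]; j=3 S=94.8072 intr=0.0000 cont=2.4682 V=2.4682[hold]
k=2: j=0 S=45.2890 intr=28.7110 cont=27.5511 V=28.7110[EX]; j=1 S=60.8600 intr=13.1400 cont=14.8272 V=14.8272[hold]; j=2 S=81.7846 intr=0.0000 cont=5.5579 V=5.5579[hold]
k=1: j=0 S=52.5003 intr=21.4997 cont=21.1980 V=21.4997[EX]; j=1 S=70.5508 intr=3.4492 cont=9.8793 V=9.8793[hold]
k=0: j=0 S=60.8600 intr=13.1400 cont=15.2512 V=15.2512[hold]

price = 15.2512
tree:
15.2512
21.4997 9.8793
28.7110 14.8272 5.5579
34.9319 21.4997 9.0458 2.4682
40.2982 28.7110 14.2379 4.4704 0.6723
44.9275 34.9319 21.4997 7.8874 1.4136 0.0000
48.9208 40.2982 28.7110 13.4046 2.9723 0.0000 0.0000
52.3657 44.9275 34.9319 21.4997 6.2495 0.0000 0.0000 0.0000
55.3373 48.9208 40.2982 28.7110 13.1400 0.0000 0.0000 0.0000 0.0000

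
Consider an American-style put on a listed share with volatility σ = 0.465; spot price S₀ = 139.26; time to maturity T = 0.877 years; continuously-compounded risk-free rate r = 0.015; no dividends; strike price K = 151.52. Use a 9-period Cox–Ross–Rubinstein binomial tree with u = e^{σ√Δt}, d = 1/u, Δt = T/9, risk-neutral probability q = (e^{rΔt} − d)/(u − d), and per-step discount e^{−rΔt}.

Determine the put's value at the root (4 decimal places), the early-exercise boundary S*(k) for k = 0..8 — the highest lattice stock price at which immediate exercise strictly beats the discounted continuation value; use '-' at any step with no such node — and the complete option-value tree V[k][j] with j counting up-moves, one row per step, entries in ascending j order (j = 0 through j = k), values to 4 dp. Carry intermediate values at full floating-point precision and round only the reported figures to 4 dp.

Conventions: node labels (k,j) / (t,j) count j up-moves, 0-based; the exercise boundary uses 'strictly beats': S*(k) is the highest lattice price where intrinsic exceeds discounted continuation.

price = 30.7814
boundary = - - - - 77.9232 67.3948 77.9232 90.0962 104.1709
tree:
30.7814
40.0753 20.3462
50.6744 28.1903 11.5213
62.0836 37.9044 17.2710 5.0422
73.5968 49.2314 25.1877 8.3543 1.3048
84.1252 61.4836 35.5017 13.5791 2.4600 0.0000
93.2310 73.5968 47.9496 21.5075 4.6377 0.0000 0.0000
101.1065 84.1252 61.4238 32.8314 8.7433 0.0000 0.0000 0.0000
107.9180 93.2310 73.5968 47.3491 16.4834 0.0000 0.0000 0.0000 0.0000
113.8091 101.1065 84.1252 61.4238 31.0756 0.0000 0.0000 0.0000 0.0000 0.0000

Δt=0.09744, u=1.15622, d=0.86489, q=0.46880, disc=e^(-rΔt)=0.99854
k=9 terminal: V=max(K-S,0) → 113.8091 101.1065 84.1252 61.4238 31.0756 0.0000 0.0000 0.0000 0.0000 0.0000
k=8: j=0 S=43.6020 intr=107.9180 cont=107.6966 V=107.9180[EX]; j=1 S=58.2890 intr=93.2310 cont=93.0097 V=93.2310[EX]; j=2 S=77.9232 intr=73.5968 cont=73.3755 V=73.5968[EX]; j=3 S=104.1709 intr=47.3491 cont=47.1278 V=47.3491[EX]; j=4 S=139.2600 intr=12.2600 cont=16.4834 V=16.4834[hold]; j=5 S=186.1685 intr=0.0000 cont=0.0000 V=0.0000[hold]; j=6 S=248.8778 intr=0.0000 cont=0.0000 V=0.0000[hold]; j=7 S=332.7101 intr=0.0000 cont=0.0000 V=0.0000[hold]; j=8 S=444.7807 intr=0.0000 cont=0.0000 V=0.0000[hold]  S*(8)=104.1709
k=7: j=0 S=50.4135 intr=101.1065 cont=100.8852 V=101.1065[EX]; j=1 S=67.3948 intr=84.1252 cont=83.9038 V=84.1252[EX]; j=2 S=90.0962 intr=61.4238 cont=61.2025 V=61.4238[EX]; j=3 S=120.4444 intr=31.0756 cont=32.8314 V=32.8314[hold]; j=4 S=161.0150 intr=0.0000 cont=8.7433 V=8.7433[hold]; j=5 S=215.2515 intr=0.0000 cont=0.0000 V=0.0000[hold]; j=6 S=287.7571 intr=0.0000 cont=0.0000 V=0.0000[hold]; j=7 S=384.6857 intr=0.0000 cont=0.0000 V=0.0000[hold]  S*(7)=90.0962
k=6: j=0 S=58.2890 intr=93.2310 cont=93.0097 V=93.2310[EX]; j=1 S=77.9232 intr=73.5968 cont=73.3755 V=73.5968[EX]; j=2 S=104.1709 intr=47.3491 cont=47.9496 V=47.9496[hold]; j=3 S=139.2600 intr=12.2600 cont=21.5075 V=21.5075[hold]; j=4 S=186.1685 intr=0.0000 cont=4.6377 V=4.6377[hold]; j=5 S=248.8778 intr=0.0000 cont=0.0000 V=0.0000[hold]; j=6 S=332.7101 intr=0.0000 cont=0.0000 V=0.0000[hold]  S*(6)=77.9232
k=5: j=0 S=67.3948 intr=84.1252 cont=83.9038 V=84.1252[EX]; j=1 S=90.0962 intr=61.4238 cont=61.4836 V=61.4836[hold]; j=2 S=120.4444 intr=31.0756 cont=35.5017 V=35.5017[hold]; j=3 S=161.0150 intr=0.0000 cont=13.5791 V=13.5791[hold]; j=4 S=215.2515 intr=0.0000 cont=2.4600 V=2.4600[hold]; j=5 S=287.7571 intr=0.0000 cont=0.0000 V=0.0000[hold]  S*(5)=67.3948
k=4: j=0 S=77.9232 intr=73.5968 cont=73.4035 V=73.5968[EX]; j=1 S=104.1709 intr=47.3491 cont=49.2314 V=49.2314[hold]; j=2 S=139.2600 intr=12.2600 cont=25.1877 V=25.1877[hold]; j=3 S=186.1685 intr=0.0000 cont=8.3543 V=8.3543[hold]; j=4 S=248.8778 intr=0.0000 cont=1.3048 V=1.3048[hold]  S*(4)=77.9232
k=3: j=0 S=90.0962 intr=61.4238 cont=62.0836 V=62.0836[hold]; j=1 S=120.4444 intr=31.0756 cont=37.9044 V=37.9044[hold]; j=2 S=161.0150 intr=0.0000 cont=17.2710 V=17.2710[hold]; j=3 S=215.2515 intr=0.0000 cont=5.0422 V=5.0422[hold]  S*(3)=-
k=2: j=0 S=104.1709 intr=47.3491 cont=50.6744 V=50.6744[hold]; j=1 S=139.2600 intr=12.2600 cont=28.1903 V=28.1903[hold]; j=2 S=186.1685 intr=0.0000 cont=11.5213 V=11.5213[hold]  S*(2)=-
k=1: j=0 S=120.4444 intr=31.0756 cont=40.0753 V=40.0753[hold]; j=1 S=161.0150 intr=0.0000 cont=20.3462 V=20.3462[hold]  S*(1)=-
k=0: j=0 S=139.2600 intr=12.2600 cont=30.7814 V=30.7814[hold]  S*(0)=-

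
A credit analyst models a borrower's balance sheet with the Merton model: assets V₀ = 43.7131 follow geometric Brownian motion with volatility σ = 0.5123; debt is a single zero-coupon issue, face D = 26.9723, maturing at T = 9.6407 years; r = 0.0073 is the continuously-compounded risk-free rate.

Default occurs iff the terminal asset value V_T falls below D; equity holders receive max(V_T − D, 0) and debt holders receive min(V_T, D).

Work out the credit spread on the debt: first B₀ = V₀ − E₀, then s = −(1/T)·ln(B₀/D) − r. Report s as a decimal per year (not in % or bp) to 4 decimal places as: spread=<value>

With assets at 43.7131 and a single debt payment of 26.9723 at 9.6407 years:
d₁ = [ln(V₀/D) + (r + σ²/2)T] / (σ√T)
   = [ln(43.7131/26.9723) + (0.0073 + 0.5·0.5123²)·9.6407] / (0.5123·√9.6407)
   = [0.482837 + 1.335484] / 1.590665 = 1.143121
d₂ = d₁ − σ√T = 1.143121 − 1.590665 = -0.447544
N(d₁) = 0.873506,  N(d₂) = 0.327241,  e^(−rT) = 0.932042
E₀ = V₀·N(d₁) − D·e^(−rT)·N(d₂)
   = 43.7131·0.873506 − 26.9723·0.932042·0.327241 = 29.957023
B₀ = V₀ − E₀ = 43.7131 − 29.957023 = 13.756077
spread = −(1/T)·ln(B₀/D) − r = −(1/9.6407)·ln(13.756077/26.9723) − 0.0073 = 0.06254241

spread=0.0625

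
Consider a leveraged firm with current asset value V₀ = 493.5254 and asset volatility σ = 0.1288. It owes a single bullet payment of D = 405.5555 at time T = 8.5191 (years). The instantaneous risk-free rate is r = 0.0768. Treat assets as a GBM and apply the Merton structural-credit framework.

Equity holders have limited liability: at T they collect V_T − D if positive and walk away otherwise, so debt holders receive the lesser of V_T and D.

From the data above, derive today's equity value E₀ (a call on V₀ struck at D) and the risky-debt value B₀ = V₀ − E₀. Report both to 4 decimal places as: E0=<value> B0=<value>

E0=283.1964 B0=210.3290

Apply the equity-as-call identities (strike 405.5555, horizon 8.5191 years):
d₁ = [ln(V₀/D) + (r + σ²/2)T] / (σ√T)
   = [ln(493.5254/405.5555) + (0.0768 + 0.5·0.1288²)·8.5191] / (0.1288·√8.5191)
   = [0.196317 + 0.724930] / 0.375935 = 2.450549
d₂ = d₁ − σ√T = 2.450549 − 0.375935 = 2.074614
N(d₁) = 0.992868,  N(d₂) = 0.980989,  e^(−rT) = 0.519823
E₀ = V₀·N(d₁) − D·e^(−rT)·N(d₂)
   = 493.5254·0.992868 − 405.5555·0.519823·0.980989 = 283.196407
B₀ = V₀ − E₀ = 493.5254 − 283.196407 = 210.328993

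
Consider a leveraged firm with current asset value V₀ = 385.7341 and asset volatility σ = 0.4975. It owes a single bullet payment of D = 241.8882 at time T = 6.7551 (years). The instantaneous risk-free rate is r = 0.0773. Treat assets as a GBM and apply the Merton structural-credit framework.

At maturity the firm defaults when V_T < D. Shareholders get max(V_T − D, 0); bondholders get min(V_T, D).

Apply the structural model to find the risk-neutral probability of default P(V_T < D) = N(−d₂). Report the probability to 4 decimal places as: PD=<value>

PD=0.4529

Equity is a call on the firm's assets struck at D = 241.8882:
d₁ = [ln(V₀/D) + (r + σ²/2)T] / (σ√T)
   = [ln(385.7341/241.8882) + (0.0773 + 0.5·0.4975²)·6.7551] / (0.4975·√6.7551)
   = [0.466673 + 1.358134] / 1.293031 = 1.411263
d₂ = d₁ − σ√T = 1.411263 − 1.293031 = 0.118232
risk-neutral PD = N(−d₂) = N(-0.118232) = 0.452942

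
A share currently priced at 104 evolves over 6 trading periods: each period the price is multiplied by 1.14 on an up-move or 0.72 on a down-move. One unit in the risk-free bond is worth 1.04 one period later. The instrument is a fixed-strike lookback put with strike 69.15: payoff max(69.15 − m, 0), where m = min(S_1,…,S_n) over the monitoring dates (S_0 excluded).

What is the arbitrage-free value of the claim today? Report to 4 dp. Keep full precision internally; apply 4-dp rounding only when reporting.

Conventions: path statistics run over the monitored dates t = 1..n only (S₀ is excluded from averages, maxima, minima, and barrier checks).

Under the martingale measure an up-move has probability p* = 0.7619; value the claim as the probability-weighted average of per-path payoffs, discounted 6 periods at R = 1.04.
Enumerate all 2^6 = 64 price paths (U = up ×1.14, D = down ×0.72); each path with k up-moves has probability p*^k·(1−p*)^(6−k).
DDDDDD: m=14.4887, payoff=54.6613, prob=0.000182
UDDDDD: m=22.9404, payoff=46.2096, prob=0.000583
DUDDDD: m=22.9404, payoff=46.2096, prob=0.000583
UUDDDD: m=36.3223, payoff=32.8277, prob=0.001866
DDUDDD: m=22.9404, payoff=46.2096, prob=0.000583
UDUDDD: m=36.3223, payoff=32.8277, prob=0.001866
DUUDDD: m=36.3223, payoff=32.8277, prob=0.001866
UUUDDD: m=57.5103, payoff=11.6397, prob=0.005970
DDDUDD: m=22.9404, payoff=46.2096, prob=0.000583
UDDUDD: m=36.3223, payoff=32.8277, prob=0.001866
DUDUDD: m=36.3223, payoff=32.8277, prob=0.001866
UUDUDD: m=57.5103, payoff=11.6397, prob=0.005970
DDUUDD: m=36.3223, payoff=32.8277, prob=0.001866
UDUUDD: m=57.5103, payoff=11.6397, prob=0.005970
DUUUDD: m=57.5103, payoff=11.6397, prob=0.005970
UUUUDD: m=91.0579, payoff=0.0000, prob=0.019103
DDDDUD: m=22.9404, payoff=46.2096, prob=0.000583
UDDDUD: m=36.3223, payoff=32.8277, prob=0.001866
DUDDUD: m=36.3223, payoff=32.8277, prob=0.001866
UUDDUD: m=57.5103, payoff=11.6397, prob=0.005970
DDUDUD: m=36.3223, payoff=32.8277, prob=0.001866
UDUDUD: m=57.5103, payoff=11.6397, prob=0.005970
DUUDUD: m=57.5103, payoff=11.6397, prob=0.005970
UUUDUD: m=91.0579, payoff=0.0000, prob=0.019103
DDDUUD: m=36.3223, payoff=32.8277, prob=0.001866
UDDUUD: m=57.5103, payoff=11.6397, prob=0.005970
DUDUUD: m=57.5103, payoff=11.6397, prob=0.005970
UUDUUD: m=91.0579, payoff=0.0000, prob=0.019103
DDUUUD: m=53.9136, payoff=15.2364, prob=0.005970
UDUUUD: m=85.3632, payoff=0.0000, prob=0.019103
DUUUUD: m=74.8800, payoff=0.0000, prob=0.019103
UUUUUD: m=118.5600, payoff=0.0000, prob=0.061130
DDDDDU: m=20.1231, payoff=49.0269, prob=0.000583
UDDDDU: m=31.8616, payoff=37.2884, prob=0.001866
DUDDDU: m=31.8616, payoff=37.2884, prob=0.001866
UUDDDU: m=50.4476, payoff=18.7024, prob=0.005970
DDUDDU: m=31.8616, payoff=37.2884, prob=0.001866
UDUDDU: m=50.4476, payoff=18.7024, prob=0.005970
DUUDDU: m=50.4476, payoff=18.7024, prob=0.005970
UUUDDU: m=79.8754, payoff=0.0000, prob=0.019103
DDDUDU: m=31.8616, payoff=37.2884, prob=0.001866
UDDUDU: m=50.4476, payoff=18.7024, prob=0.005970
DUDUDU: m=50.4476, payoff=18.7024, prob=0.005970
UUDUDU: m=79.8754, payoff=0.0000, prob=0.019103
DDUUDU: m=50.4476, payoff=18.7024, prob=0.005970
UDUUDU: m=79.8754, payoff=0.0000, prob=0.019103
DUUUDU: m=74.8800, payoff=0.0000, prob=0.019103
UUUUDU: m=118.5600, payoff=0.0000, prob=0.061130
DDDDUU: m=27.9488, payoff=41.2012, prob=0.001866
UDDDUU: m=44.2523, payoff=24.8977, prob=0.005970
DUDDUU: m=44.2523, payoff=24.8977, prob=0.005970
UUDDUU: m=70.0661, payoff=0.0000, prob=0.019103
DDUDUU: m=44.2523, payoff=24.8977, prob=0.005970
UDUDUU: m=70.0661, payoff=0.0000, prob=0.019103
DUUDUU: m=70.0661, payoff=0.0000, prob=0.019103
UUUDUU: m=110.9380, payoff=0.0000, prob=0.061130
DDDUUU: m=38.8178, payoff=30.3322, prob=0.005970
UDDUUU: m=61.4615, payoff=7.6885, prob=0.019103
DUDUUU: m=61.4615, payoff=7.6885, prob=0.019103
UUDUUU: m=97.3140, payoff=0.0000, prob=0.061130
DDUUUU: m=53.9136, payoff=15.2364, prob=0.019103
UDUUUU: m=85.3632, payoff=0.0000, prob=0.061130
DUUUUU: m=74.8800, payoff=0.0000, prob=0.061130
UUUUUU: m=118.5600, payoff=0.0000, prob=0.195616
Price = Σ prob·payoff / R^6 = 3.738768 / 1.265319 = 2.9548

price = 2.9548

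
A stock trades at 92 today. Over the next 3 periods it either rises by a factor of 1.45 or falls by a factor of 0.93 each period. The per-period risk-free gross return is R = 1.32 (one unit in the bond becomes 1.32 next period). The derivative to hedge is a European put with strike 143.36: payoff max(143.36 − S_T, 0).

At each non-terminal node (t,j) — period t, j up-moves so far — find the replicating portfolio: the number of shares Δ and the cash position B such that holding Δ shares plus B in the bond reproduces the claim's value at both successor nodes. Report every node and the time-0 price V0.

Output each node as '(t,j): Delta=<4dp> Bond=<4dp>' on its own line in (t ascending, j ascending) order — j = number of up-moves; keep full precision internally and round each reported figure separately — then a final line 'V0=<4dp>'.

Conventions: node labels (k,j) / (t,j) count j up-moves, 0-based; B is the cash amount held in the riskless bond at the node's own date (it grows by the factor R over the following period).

(0,0): Delta=-0.1569 Bond=16.6178
(1,0): Delta=-0.5335 Bond=54.1556
(1,1): Delta=-0.0764 Bond=11.1954
(2,0): Delta=-1.0000 Bond=108.6061
(2,1): Delta=-0.4338 Bond=59.1119
(2,2): Delta=0.0000 Bond=0.0000
V0=2.1821

Arbitrage-free pricing uses the up-move probability p* = (R−d)/(u−d) = 0.7500, discounting each step at R = 1.32.
Expiry values: V(3,0)=69.3592, V(3,1)=27.9823, V(3,2)=0.0000, V(3,3)=0.0000
Node (2,0) S=79.5708: V=(p*·27.9823+(1−p*)·69.3592)/1.32=29.0353; Δ=(27.9823−69.3592)/(115.3777−74.0008)=-1.0000; B=V−Δ·S=108.6061
Node (2,1) S=124.0620: V=(p*·0.0000+(1−p*)·27.9823)/1.32=5.2997; Δ=(0.0000−27.9823)/(179.8899−115.3777)=-0.4338; B=V−Δ·S=59.1119
Node (2,2) S=193.4300: V=(p*·0.0000+(1−p*)·0.0000)/1.32=0.0000; Δ=(0.0000−0.0000)/(280.4735−179.8899)=0.0000; B=V−Δ·S=0.0000
Node (1,0) S=85.5600: V=(p*·5.2997+(1−p*)·29.0353)/1.32=8.5103; Δ=(5.2997−29.0353)/(124.0620−79.5708)=-0.5335; B=V−Δ·S=54.1556
Node (1,1) S=133.4000: V=(p*·0.0000+(1−p*)·5.2997)/1.32=1.0037; Δ=(0.0000−5.2997)/(193.4300−124.0620)=-0.0764; B=V−Δ·S=11.1954
Node (0,0) S=92.0000: V=(p*·1.0037+(1−p*)·8.5103)/1.32=2.1821; Δ=(1.0037−8.5103)/(133.4000−85.5600)=-0.1569; B=V−Δ·S=16.6178
Sanity check at the root: Δ(0,0)·S0 + B(0,0) reproduces V0 = 2.1821.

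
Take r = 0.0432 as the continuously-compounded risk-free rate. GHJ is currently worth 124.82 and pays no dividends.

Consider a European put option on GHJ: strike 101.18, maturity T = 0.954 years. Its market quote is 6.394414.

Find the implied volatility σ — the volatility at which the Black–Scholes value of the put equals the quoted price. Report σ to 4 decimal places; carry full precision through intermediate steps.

sigma = 0.3913

At σ = 0.3913 the Black–Scholes value reproduces the quote:
σ√T = 0.3913·√0.954 = 0.382194
d₁ = (ln(S/K) + (r+σ²/2)T) / (σ√T) = (ln(124.82/101.18) + (0.0432+0.3913²/2)·0.954) / 0.382194 = (0.209972 + 0.114249) / 0.382194 = 0.848314
d₂ = d₁ − σ√T = 0.848314 − 0.382194 = 0.466120
e^{−rT} = 0.959625
N(−d₁) = 0.198132,  N(−d₂) = 0.320565
V = K·e^{−rT}·N(−d₂) − S·N(−d₁) = 31.125203 − 24.730788 = 6.394414 (equal to the quote); since ∂V/∂σ > 0 for all σ, the implied volatility is unique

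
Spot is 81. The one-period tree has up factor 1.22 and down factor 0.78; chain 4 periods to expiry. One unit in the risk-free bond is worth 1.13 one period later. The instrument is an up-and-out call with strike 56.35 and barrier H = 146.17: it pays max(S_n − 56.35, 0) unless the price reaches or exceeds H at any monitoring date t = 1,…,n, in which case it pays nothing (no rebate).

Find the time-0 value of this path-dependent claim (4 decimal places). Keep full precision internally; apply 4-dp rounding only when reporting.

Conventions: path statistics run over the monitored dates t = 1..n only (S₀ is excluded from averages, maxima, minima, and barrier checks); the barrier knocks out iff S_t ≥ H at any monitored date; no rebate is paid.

price = 12.7139

Set p* = 0.7955 (from d < R < u); the path-dependent value is the discounted p*-expectation over all price paths.
Enumerate all 2^4 = 16 price paths (U = up ×1.22, D = down ×0.78); each path with k up-moves has probability p*^k·(1−p*)^(4−k).
DDDD: M=63.1800, payoff=0.0000, prob=0.001750
UDDD: M=98.8200, payoff=0.0000, prob=0.006807
DUDD: M=77.0796, payoff=0.0000, prob=0.006807
UUDD: M=120.5604, payoff=16.9989, prob=0.026473
DDUD: M=63.1800, payoff=0.0000, prob=0.006807
UDUD: M=98.8200, payoff=16.9989, prob=0.026473
DUUD: M=94.0371, payoff=16.9989, prob=0.026473
UUUD: M=147.0837, payoff=0.0000, prob=0.102952
DDDU: M=63.1800, payoff=0.0000, prob=0.006807
UDDU: M=98.8200, payoff=16.9989, prob=0.026473
DUDU: M=77.0796, payoff=16.9989, prob=0.026473
UUDU: M=120.5604, payoff=58.3753, prob=0.102952
DDUU: M=73.3489, payoff=16.9989, prob=0.026473
UDUU: M=114.7253, payoff=58.3753, prob=0.102952
DUUU: M=114.7253, payoff=58.3753, prob=0.102952
UUUU: M=179.4421, payoff=0.0000, prob=0.400370
Price = Σ prob·payoff / R^4 = 20.729726 / 1.630474 = 12.7139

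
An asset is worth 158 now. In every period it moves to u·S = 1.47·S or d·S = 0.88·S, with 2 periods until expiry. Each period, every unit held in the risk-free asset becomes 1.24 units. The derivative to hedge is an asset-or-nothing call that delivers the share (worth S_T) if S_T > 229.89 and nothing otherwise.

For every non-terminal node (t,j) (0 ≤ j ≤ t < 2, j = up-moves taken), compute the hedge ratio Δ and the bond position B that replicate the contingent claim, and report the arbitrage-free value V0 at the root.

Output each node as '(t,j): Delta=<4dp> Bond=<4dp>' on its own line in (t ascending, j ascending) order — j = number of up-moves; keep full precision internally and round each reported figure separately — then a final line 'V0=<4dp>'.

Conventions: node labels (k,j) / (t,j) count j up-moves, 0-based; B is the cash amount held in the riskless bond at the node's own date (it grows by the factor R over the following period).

The replicating-portfolio and risk-neutral prices coincide; use p* = (1.24−0.88)/(1.47−0.88) = 0.6102 for the latter.
At maturity the claim pays: V(2,0)=0.0000, V(2,1)=0.0000, V(2,2)=341.4222
Node (1,0) S=139.0400: V=(p*·0.0000+(1−p*)·0.0000)/1.24=0.0000; Δ=(0.0000−0.0000)/(204.3888−122.3552)=0.0000; B=V−Δ·S=0.0000
Node (1,1) S=232.2600: V=(p*·341.4222+(1−p*)·0.0000)/1.24=168.0044; Δ=(341.4222−0.0000)/(341.4222−204.3888)=2.4915; B=V−Δ·S=-410.6773
Node (0,0) S=158.0000: V=(p*·168.0044+(1−p*)·0.0000)/1.24=82.6703; Δ=(168.0044−0.0000)/(232.2600−139.0400)=1.8022; B=V−Δ·S=-202.0829
Sanity check at the root: Δ(0,0)·S0 + B(0,0) reproduces V0 = 82.6703.

(0,0): Delta=1.8022 Bond=-202.0829
(1,0): Delta=0.0000 Bond=0.0000
(1,1): Delta=2.4915 Bond=-410.6773
V0=82.6703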